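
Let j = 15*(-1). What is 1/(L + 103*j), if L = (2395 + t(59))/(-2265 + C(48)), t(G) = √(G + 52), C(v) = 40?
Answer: -7654044500/11833737600289 + 2225*√111/11833737600289 ≈ -0.00064680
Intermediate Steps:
j = -15
t(G) = √(52 + G)
L = -479/445 - √111/2225 (L = (2395 + √(52 + 59))/(-2265 + 40) = (2395 + √111)/(-2225) = (2395 + √111)*(-1/2225) = -479/445 - √111/2225 ≈ -1.0811)
1/(L + 103*j) = 1/((-479/445 - √111/2225) + 103*(-15)) = 1/((-479/445 - √111/2225) - 1545) = 1/(-688004/445 - √111/2225)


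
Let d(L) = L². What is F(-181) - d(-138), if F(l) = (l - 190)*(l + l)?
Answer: 115258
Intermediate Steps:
F(l) = 2*l*(-190 + l) (F(l) = (-190 + l)*(2*l) = 2*l*(-190 + l))
F(-181) - d(-138) = 2*(-181)*(-190 - 181) - 1*(-138)² = 2*(-181)*(-371) - 1*19044 = 134302 - 19044 = 115258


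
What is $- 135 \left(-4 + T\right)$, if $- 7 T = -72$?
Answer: $- \frac{5940}{7} \approx -848.57$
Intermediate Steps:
$T = \frac{72}{7}$ ($T = \left(- \frac{1}{7}\right) \left(-72\right) = \frac{72}{7} \approx 10.286$)
$- 135 \left(-4 + T\right) = - 135 \left(-4 + \frac{72}{7}\right) = \left(-135\right) \frac{44}{7} = - \frac{5940}{7}$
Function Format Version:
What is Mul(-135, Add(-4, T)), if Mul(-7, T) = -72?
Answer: Rational(-5940, 7) ≈ -848.57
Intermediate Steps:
T = Rational(72, 7) (T = Mul(Rational(-1, 7), -72) = Rational(72, 7) ≈ 10.286)
Mul(-135, Add(-4, T)) = Mul(-135, Add(-4, Rational(72, 7))) = Mul(-135, Rational(44, 7)) = Rational(-5940, 7)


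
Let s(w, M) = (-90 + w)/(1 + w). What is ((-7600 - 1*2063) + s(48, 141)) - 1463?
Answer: -77888/7 ≈ -11127.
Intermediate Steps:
s(w, M) = (-90 + w)/(1 + w)
((-7600 - 1*2063) + s(48, 141)) - 1463 = ((-7600 - 1*2063) + (-90 + 48)/(1 + 48)) - 1463 = ((-7600 - 2063) - 42/49) - 1463 = (-9663 + (1/49)*(-42)) - 1463 = (-9663 - 6/7) - 1463 = -67647/7 - 1463 = -77888/7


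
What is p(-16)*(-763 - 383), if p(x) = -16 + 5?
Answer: 12606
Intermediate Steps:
p(x) = -11
p(-16)*(-763 - 383) = -11*(-763 - 383) = -11*(-1146) = 12606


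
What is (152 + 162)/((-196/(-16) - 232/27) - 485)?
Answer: -33912/51985 ≈ -0.65234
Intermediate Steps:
(152 + 162)/((-196/(-16) - 232/27) - 485) = 314/((-196*(-1/16) - 232*1/27) - 485) = 314/((49/4 - 232/27) - 485) = 314/(395/108 - 485) = 314/(-51985/108) = 314*(-108/51985) = -33912/51985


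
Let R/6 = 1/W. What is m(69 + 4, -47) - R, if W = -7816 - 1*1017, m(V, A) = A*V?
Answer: -30306017/8833 ≈ -3431.0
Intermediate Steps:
W = -8833 (W = -7816 - 1017 = -8833)
R = -6/8833 (R = 6/(-8833) = 6*(-1/8833) = -6/8833 ≈ -0.00067927)
m(69 + 4, -47) - R = -47*(69 + 4) - 1*(-6/8833) = -47*73 + 6/8833 = -3431 + 6/8833 = -30306017/8833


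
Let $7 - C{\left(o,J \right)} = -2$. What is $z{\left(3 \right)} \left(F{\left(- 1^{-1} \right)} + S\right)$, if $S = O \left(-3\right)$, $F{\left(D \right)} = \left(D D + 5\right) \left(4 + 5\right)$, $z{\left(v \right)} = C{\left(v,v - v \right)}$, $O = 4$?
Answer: $378$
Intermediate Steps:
$C{\left(o,J \right)} = 9$ ($C{\left(o,J \right)} = 7 - -2 = 7 + 2 = 9$)
$z{\left(v \right)} = 9$
$F{\left(D \right)} = 45 + 9 D^{2}$ ($F{\left(D \right)} = \left(D^{2} + 5\right) 9 = \left(5 + D^{2}\right) 9 = 45 + 9 D^{2}$)
$S = -12$ ($S = 4 \left(-3\right) = -12$)
$z{\left(3 \right)} \left(F{\left(- 1^{-1} \right)} + S\right) = 9 \left(\left(45 + 9 \left(- 1^{-1}\right)^{2}\right) - 12\right) = 9 \left(\left(45 + 9 \left(\left(-1\right) 1\right)^{2}\right) - 12\right) = 9 \left(\left(45 + 9 \left(-1\right)^{2}\right) - 12\right) = 9 \left(\left(45 + 9 \cdot 1\right) - 12\right) = 9 \left(\left(45 + 9\right) - 12\right) = 9 \left(54 - 12\right) = 9 \cdot 42 = 378$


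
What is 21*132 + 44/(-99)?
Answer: 24944/9 ≈ 2771.6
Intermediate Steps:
21*132 + 44/(-99) = 2772 + 44*(-1/99) = 2772 - 4/9 = 24944/9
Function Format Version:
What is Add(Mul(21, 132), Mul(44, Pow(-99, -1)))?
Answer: Rational(24944, 9) ≈ 2771.6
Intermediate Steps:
Add(Mul(21, 132), Mul(44, Pow(-99, -1))) = Add(2772, Mul(44, Rational(-1, 99))) = Add(2772, Rational(-4, 9)) = Rational(24944, 9)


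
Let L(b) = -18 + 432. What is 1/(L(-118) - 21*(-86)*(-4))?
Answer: -1/6810 ≈ -0.00014684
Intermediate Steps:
L(b) = 414
1/(L(-118) - 21*(-86)*(-4)) = 1/(414 - 21*(-86)*(-4)) = 1/(414 + 1806*(-4)) = 1/(414 - 7224) = 1/(-6810) = -1/6810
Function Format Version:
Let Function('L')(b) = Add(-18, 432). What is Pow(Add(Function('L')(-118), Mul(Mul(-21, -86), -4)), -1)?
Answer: Rational(-1, 6810) ≈ -0.00014684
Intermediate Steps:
Function('L')(b) = 414
Pow(Add(Function('L')(-118), Mul(Mul(-21, -86), -4)), -1) = Pow(Add(414, Mul(Mul(-21, -86), -4)), -1) = Pow(Add(414, Mul(1806, -4)), -1) = Pow(Add(414, -7224), -1) = Pow(-6810, -1) = Rational(-1, 6810)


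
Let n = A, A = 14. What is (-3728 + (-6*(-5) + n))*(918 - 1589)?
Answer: 2471964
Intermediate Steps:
n = 14
(-3728 + (-6*(-5) + n))*(918 - 1589) = (-3728 + (-6*(-5) + 14))*(918 - 1589) = (-3728 + (30 + 14))*(-671) = (-3728 + 44)*(-671) = -3684*(-671) = 2471964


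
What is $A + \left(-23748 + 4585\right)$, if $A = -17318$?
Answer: $-36481$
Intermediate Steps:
$A + \left(-23748 + 4585\right) = -17318 + \left(-23748 + 4585\right) = -17318 - 19163 = -36481$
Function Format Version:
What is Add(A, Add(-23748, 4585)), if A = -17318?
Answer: -36481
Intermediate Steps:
Add(A, Add(-23748, 4585)) = Add(-17318, Add(-23748, 4585)) = Add(-17318, -19163) = -36481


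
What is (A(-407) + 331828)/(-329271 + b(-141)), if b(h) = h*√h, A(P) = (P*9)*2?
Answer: -17808183007/18070365777 + 7625797*I*√141/18070365777 ≈ -0.98549 + 0.005011*I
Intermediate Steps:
A(P) = 18*P (A(P) = (9*P)*2 = 18*P)
b(h) = h^(3/2)
(A(-407) + 331828)/(-329271 + b(-141)) = (18*(-407) + 331828)/(-329271 + (-141)^(3/2)) = (-7326 + 331828)/(-329271 - 141*I*√141) = 324502/(-329271 - 141*I*√141)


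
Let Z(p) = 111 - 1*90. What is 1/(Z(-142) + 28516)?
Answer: 1/28537 ≈ 3.5042e-5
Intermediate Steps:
Z(p) = 21 (Z(p) = 111 - 90 = 21)
1/(Z(-142) + 28516) = 1/(21 + 28516) = 1/28537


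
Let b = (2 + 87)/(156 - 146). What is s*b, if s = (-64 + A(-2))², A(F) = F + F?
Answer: 205768/5 ≈ 41154.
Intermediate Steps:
A(F) = 2*F
s = 4624 (s = (-64 + 2*(-2))² = (-64 - 4)² = (-68)² = 4624)
b = 89/10 ≈ 8.9000
s*b = 4624*(89/10) = 205768/5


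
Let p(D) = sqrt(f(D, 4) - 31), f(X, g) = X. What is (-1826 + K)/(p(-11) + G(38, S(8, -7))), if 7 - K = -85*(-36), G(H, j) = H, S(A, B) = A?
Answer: -92701/743 + 4879*I*sqrt(42)/1486 ≈ -124.77 + 21.278*I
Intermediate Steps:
p(D) = sqrt(-31 + D) (p(D) = sqrt(D - 31) = sqrt(-31 + D))
K = -3053 (K = 7 - (-85)*(-36) = 7 - 1*3060 = 7 - 3060 = -3053)
(-1826 + K)/(p(-11) + G(38, S(8, -7))) = (-1826 - 3053)/(sqrt(-31 - 11) + 38) = -4879/(sqrt(-42) + 38) = -4879/(I*sqrt(42) + 38) = -4879/(38 + I*sqrt(42))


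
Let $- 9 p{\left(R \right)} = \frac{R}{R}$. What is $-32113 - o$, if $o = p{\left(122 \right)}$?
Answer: $- \frac{289016}{9} \approx -32113.0$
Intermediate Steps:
$p{\left(R \right)} = - \frac{1}{9}$ ($p{\left(R \right)} = - \frac{R \frac{1}{R}}{9} = \left(- \frac{1}{9}\right) 1 = - \frac{1}{9}$)
$o = - \frac{1}{9} \approx -0.11111$
$-32113 - o = -32113 - - \frac{1}{9} = -32113 + \frac{1}{9} = - \frac{289016}{9}$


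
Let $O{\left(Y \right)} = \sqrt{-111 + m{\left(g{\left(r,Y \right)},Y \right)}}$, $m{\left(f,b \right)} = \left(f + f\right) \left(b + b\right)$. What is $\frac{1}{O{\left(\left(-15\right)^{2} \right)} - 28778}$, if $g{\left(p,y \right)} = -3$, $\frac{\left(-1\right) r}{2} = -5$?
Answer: $- \frac{28778}{828176095} - \frac{i \sqrt{2811}}{828176095} \approx -3.4749 \cdot 10^{-5} - 6.4019 \cdot 10^{-8} i$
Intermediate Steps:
$r = 10$ ($r = \left(-2\right) \left(-5\right) = 10$)
$m{\left(f,b \right)} = 4 b f$ ($m{\left(f,b \right)} = 2 f 2 b = 4 b f$)
$O{\left(Y \right)} = \sqrt{-111 - 12 Y}$ ($O{\left(Y \right)} = \sqrt{-111 + 4 Y \left(-3\right)} = \sqrt{-111 - 12 Y}$)
$\frac{1}{O{\left(\left(-15\right)^{2} \right)} - 28778} = \frac{1}{\sqrt{-111 - 12 \left(-15\right)^{2}} - 28778} = \frac{1}{\sqrt{-111 - 2700} - 28778} = \frac{1}{\sqrt{-2811} - 28778} = \frac{1}{i \sqrt{2811} - 28778} = \frac{1}{-28778 + i \sqrt{2811}}$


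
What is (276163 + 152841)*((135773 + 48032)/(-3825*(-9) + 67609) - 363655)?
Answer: -7959094664723430/51017 ≈ -1.5601e+11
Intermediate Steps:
(276163 + 152841)*((135773 + 48032)/(-3825*(-9) + 67609) - 363655) = 429004*(183805/(34425 + 67609) - 363655) = 429004*(183805/102034 - 363655) = 429004*(-37104990465/102034) = -7959094664723430/51017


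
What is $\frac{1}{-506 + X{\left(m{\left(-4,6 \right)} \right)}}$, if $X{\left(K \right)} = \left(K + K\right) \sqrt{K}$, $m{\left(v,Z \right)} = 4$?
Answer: $- \frac{1}{490} \approx -0.0020408$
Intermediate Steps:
$X{\left(K \right)} = 2 K^{\frac{3}{2}}$ ($X{\left(K \right)} = 2 K \sqrt{K} = 2 K^{\frac{3}{2}}$)
$\frac{1}{-506 + X{\left(m{\left(-4,6 \right)} \right)}} = \frac{1}{-506 + 2 \cdot 4^{\frac{3}{2}}} = \frac{1}{-506 + 2 \cdot 8} = \frac{1}{-506 + 16} = \frac{1}{-490} = - \frac{1}{490}$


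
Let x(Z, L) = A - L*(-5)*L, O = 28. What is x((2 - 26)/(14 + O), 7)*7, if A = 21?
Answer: 1862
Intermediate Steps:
x(Z, L) = 21 + 5*L**2 (x(Z, L) = 21 - L*(-5)*L = 21 - (-5*L)*L = 21 - (-5)*L**2 = 21 + 5*L**2)
x((2 - 26)/(14 + O), 7)*7 = (21 + 5*7**2)*7 = (21 + 5*49)*7 = (21 + 245)*7 = 266*7 = 1862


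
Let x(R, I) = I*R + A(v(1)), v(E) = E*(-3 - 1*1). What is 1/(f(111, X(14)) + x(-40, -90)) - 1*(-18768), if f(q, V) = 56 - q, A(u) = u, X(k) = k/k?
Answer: 66457489/3541 ≈ 18768.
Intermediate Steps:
X(k) = 1
v(E) = -4*E (v(E) = E*(-3 - 1) = E*(-4) = -4*E)
x(R, I) = -4 + I*R (x(R, I) = I*R - 4*1 = I*R - 4 = -4 + I*R)
1/(f(111, X(14)) + x(-40, -90)) - 1*(-18768) = 1/((56 - 1*111) + (-4 - 90*(-40))) - 1*(-18768) = 1/((56 - 111) + (-4 + 3600)) + 18768 = 1/(-55 + 3596) + 18768 = 1/3541 + 18768 = 66457489/3541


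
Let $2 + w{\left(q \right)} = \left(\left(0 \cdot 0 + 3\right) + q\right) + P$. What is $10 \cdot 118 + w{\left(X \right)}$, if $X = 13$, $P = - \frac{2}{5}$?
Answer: $\frac{5968}{5} \approx 1193.6$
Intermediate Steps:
$P = - \frac{2}{5}$ ($P = \left(-2\right) \frac{1}{5} = - \frac{2}{5} \approx -0.4$)
$w{\left(q \right)} = \frac{3}{5} + q$ ($w{\left(q \right)} = -2 + \left(\left(\left(0 \cdot 0 + 3\right) + q\right) - \frac{2}{5}\right) = -2 + \left(\left(\left(0 + 3\right) + q\right) - \frac{2}{5}\right) = -2 + \left(\left(3 + q\right) - \frac{2}{5}\right) = -2 + \left(\frac{13}{5} + q\right) = \frac{3}{5} + q$)
$10 \cdot 118 + w{\left(X \right)} = 10 \cdot 118 + \left(\frac{3}{5} + 13\right) = 1180 + \frac{68}{5} = \frac{5968}{5}$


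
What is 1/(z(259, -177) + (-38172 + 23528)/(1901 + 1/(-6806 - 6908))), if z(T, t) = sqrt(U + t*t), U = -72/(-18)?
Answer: 5235644022226408/21255493192010392821 + 679661219917969*sqrt(31333)/21255493192010392821 ≈ 0.0059064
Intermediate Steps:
U = 4 (U = -72*(-1/18) = 4)
z(T, t) = sqrt(4 + t**2) (z(T, t) = sqrt(4 + t*t) = sqrt(4 + t**2))
1/(z(259, -177) + (-38172 + 23528)/(1901 + 1/(-6806 - 6908))) = 1/(sqrt(4 + (-177)**2) + (-38172 + 23528)/(1901 + 1/(-6806 - 6908))) = 1/(sqrt(4 + 31329) - 14644/(1901 + 1/(-13714))) = 1/(sqrt(31333) - 14644/(1901 - 1/13714)) = 1/(sqrt(31333) - 14644/26070313/13714) = 1/(sqrt(31333) - 14644*13714/26070313) = 1/(sqrt(31333) - 200827816/26070313) = 1/(-200827816/26070313 + sqrt(31333))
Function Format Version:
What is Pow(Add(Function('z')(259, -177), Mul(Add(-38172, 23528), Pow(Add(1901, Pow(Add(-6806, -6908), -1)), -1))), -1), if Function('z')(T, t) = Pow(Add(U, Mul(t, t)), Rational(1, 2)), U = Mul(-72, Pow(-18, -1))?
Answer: Add(Rational(5235644022226408, 21255493192010392821), Mul(Rational(679661219917969, 21255493192010392821), Pow(31333, Rational(1, 2)))) ≈ 0.0059064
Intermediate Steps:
U = 4 (U = Mul(-72, Rational(-1, 18)) = 4)
Function('z')(T, t) = Pow(Add(4, Pow(t, 2)), Rational(1, 2)) (Function('z')(T, t) = Pow(Add(4, Mul(t, t)), Rational(1, 2)) = Pow(Add(4, Pow(t, 2)), Rational(1, 2)))
Pow(Add(Function('z')(259, -177), Mul(Add(-38172, 23528), Pow(Add(1901, Pow(Add(-6806, -6908), -1)), -1))), -1) = Pow(Add(Pow(Add(4, Pow(-177, 2)), Rational(1, 2)), Mul(Add(-38172, 23528), Pow(Add(1901, Pow(Add(-6806, -6908), -1)), -1))), -1) = Pow(Add(Pow(Add(4, 31329), Rational(1, 2)), Mul(-14644, Pow(Add(1901, Pow(-13714, -1)), -1))), -1) = Pow(Add(Pow(31333, Rational(1, 2)), Mul(-14644, Pow(Add(1901, Rational(-1, 13714)), -1))), -1) = Pow(Add(Pow(31333, Rational(1, 2)), Mul(-14644, Pow(Rational(26070313, 13714), -1))), -1) = Pow(Add(Pow(31333, Rational(1, 2)), Mul(-14644, Rational(13714, 26070313))), -1) = Pow(Add(Pow(31333, Rational(1, 2)), Rational(-200827816, 26070313)), -1) = Pow(Add(Rational(-200827816, 26070313), Pow(31333, Rational(1, 2))), -1)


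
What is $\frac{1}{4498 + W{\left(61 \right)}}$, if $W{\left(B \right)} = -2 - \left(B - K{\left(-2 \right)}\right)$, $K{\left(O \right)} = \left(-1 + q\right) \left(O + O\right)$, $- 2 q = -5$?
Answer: $\frac{1}{4429} \approx 0.00022578$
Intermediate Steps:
$q = \frac{5}{2}$ ($q = \left(- \frac{1}{2}\right) \left(-5\right) = \frac{5}{2} \approx 2.5$)
$K{\left(O \right)} = 3 O$ ($K{\left(O \right)} = \left(-1 + \frac{5}{2}\right) \left(O + O\right) = \frac{3 \cdot 2 O}{2} = 3 O$)
$W{\left(B \right)} = -8 - B$ ($W{\left(B \right)} = -2 - \left(B - 3 \left(-2\right)\right) = -2 - \left(B - -6\right) = -2 - \left(B + 6\right) = -2 - \left(6 + B\right) = -8 - B$)
$\frac{1}{4498 + W{\left(61 \right)}} = \frac{1}{4498 - 69} = \frac{1}{4429}$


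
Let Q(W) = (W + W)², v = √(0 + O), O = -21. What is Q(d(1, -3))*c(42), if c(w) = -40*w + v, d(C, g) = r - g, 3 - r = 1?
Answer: -168000 + 100*I*√21 ≈ -1.68e+5 + 458.26*I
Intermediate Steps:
r = 2 (r = 3 - 1*1 = 3 - 1 = 2)
d(C, g) = 2 - g
v = I*√21 (v = √(0 - 21) = √(-21) = I*√21 ≈ 4.5826*I)
c(w) = -40*w + I*√21
Q(W) = 4*W² (Q(W) = (2*W)² = 4*W²)
Q(d(1, -3))*c(42) = (4*(2 - 1*(-3))²)*(-40*42 + I*√21) = (4*(2 + 3)²)*(-1680 + I*√21) = (4*5²)*(-1680 + I*√21) = (4*25)*(-1680 + I*√21) = 100*(-1680 + I*√21) = -168000 + 100*I*√21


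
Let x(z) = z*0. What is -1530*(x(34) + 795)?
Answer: -1216350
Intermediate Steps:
x(z) = 0
-1530*(x(34) + 795) = -1530*(0 + 795) = -1530*795 = -1216350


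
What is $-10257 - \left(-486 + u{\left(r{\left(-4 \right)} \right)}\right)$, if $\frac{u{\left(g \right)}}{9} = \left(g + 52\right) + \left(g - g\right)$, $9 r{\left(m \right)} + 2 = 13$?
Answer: $-10250$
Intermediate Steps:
$r{\left(m \right)} = \frac{11}{9}$ ($r{\left(m \right)} = - \frac{2}{9} + \frac{1}{9} \cdot 13 = - \frac{2}{9} + \frac{13}{9} = \frac{11}{9}$)
$u{\left(g \right)} = 468 + 9 g$ ($u{\left(g \right)} = 9 \left(\left(g + 52\right) + \left(g - g\right)\right) = 9 \left(\left(52 + g\right) + 0\right) = 9 \left(52 + g\right) = 468 + 9 g$)
$-10257 - \left(-486 + u{\left(r{\left(-4 \right)} \right)}\right) = -10257 + \left(27 \cdot 18 - \left(468 + 9 \cdot \frac{11}{9}\right)\right) = -10257 + \left(486 - \left(468 + 11\right)\right) = -10257 + \left(486 - 479\right) = -10257 + 7 = -10250$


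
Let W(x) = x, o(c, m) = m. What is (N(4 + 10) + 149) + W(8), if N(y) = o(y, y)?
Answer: 171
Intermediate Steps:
N(y) = y
(N(4 + 10) + 149) + W(8) = ((4 + 10) + 149) + 8 = (14 + 149) + 8 = 163 + 8 = 171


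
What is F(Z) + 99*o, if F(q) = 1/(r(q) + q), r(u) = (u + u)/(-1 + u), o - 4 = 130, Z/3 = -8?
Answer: 7322807/552 ≈ 13266.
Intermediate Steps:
Z = -24 (Z = 3*(-8) = -24)
o = 134 (o = 4 + 130 = 134)
r(u) = 2*u/(-1 + u) (r(u) = (2*u)/(-1 + u) = 2*u/(-1 + u))
F(q) = 1/(q + 2*q/(-1 + q)) (F(q) = 1/(2*q/(-1 + q) + q) = 1/(q + 2*q/(-1 + q)))
F(Z) + 99*o = (-1 - 24)/((-24)*(1 - 24)) + 99*134 = -1/24*(-25)/(-23) + 13266 = -1/24*(-1/23)*(-25) + 13266 = -25/552 + 13266 = 7322807/552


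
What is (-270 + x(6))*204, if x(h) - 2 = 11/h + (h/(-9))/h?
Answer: -162962/3 ≈ -54321.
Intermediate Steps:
x(h) = 17/9 + 11/h (x(h) = 2 + (11/h + (h/(-9))/h) = 2 + (11/h + (h*(-1/9))/h) = 2 + (11/h + (-h/9)/h) = 2 + (11/h - 1/9) = 2 + (-1/9 + 11/h) = 17/9 + 11/h)
(-270 + x(6))*204 = (-270 + (17/9 + 11/6))*204 = (-270 + 67/18)*204 = -4793/18*204 = -162962/3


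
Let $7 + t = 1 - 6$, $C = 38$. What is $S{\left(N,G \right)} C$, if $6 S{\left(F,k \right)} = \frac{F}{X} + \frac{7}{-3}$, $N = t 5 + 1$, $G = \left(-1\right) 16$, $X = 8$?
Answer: $- \frac{4427}{72} \approx -61.486$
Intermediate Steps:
$t = -12$ ($t = -7 + \left(1 - 6\right) = -7 - 5 = -12$)
$G = -16$
$N = -59$ ($N = \left(-12\right) 5 + 1 = -60 + 1 = -59$)
$S{\left(F,k \right)} = - \frac{7}{18} + \frac{F}{48}$ ($S{\left(F,k \right)} = \frac{\frac{F}{8} + \frac{7}{-3}}{6} = \frac{F \frac{1}{8} + 7 \left(- \frac{1}{3}\right)}{6} = \frac{\frac{F}{8} - \frac{7}{3}}{6} = \frac{- \frac{7}{3} + \frac{F}{8}}{6} = - \frac{7}{18} + \frac{F}{48}$)
$S{\left(N,G \right)} C = \left(- \frac{7}{18} + \frac{1}{48} \left(-59\right)\right) 38 = \left(- \frac{7}{18} - \frac{59}{48}\right) 38 = \left(- \frac{233}{144}\right) 38 = - \frac{4427}{72}$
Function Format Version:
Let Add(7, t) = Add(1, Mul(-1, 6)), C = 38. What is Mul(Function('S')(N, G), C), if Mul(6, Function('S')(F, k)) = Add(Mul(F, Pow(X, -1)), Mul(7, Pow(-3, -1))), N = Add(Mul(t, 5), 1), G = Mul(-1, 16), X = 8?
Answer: Rational(-4427, 72) ≈ -61.486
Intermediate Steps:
t = -12 (t = Add(-7, Add(1, Mul(-1, 6))) = Add(-7, Add(1, -6)) = Add(-7, -5) = -12)
G = -16
N = -59 (N = Add(Mul(-12, 5), 1) = Add(-60, 1) = -59)
Function('S')(F, k) = Add(Rational(-7, 18), Mul(Rational(1, 48), F)) (Function('S')(F, k) = Mul(Rational(1, 6), Add(Mul(F, Pow(8, -1)), Mul(7, Pow(-3, -1)))) = Mul(Rational(1, 6), Add(Mul(F, Rational(1, 8)), Mul(7, Rational(-1, 3)))) = Mul(Rational(1, 6), Add(Mul(Rational(1, 8), F), Rational(-7, 3))) = Mul(Rational(1, 6), Add(Rational(-7, 3), Mul(Rational(1, 8), F))) = Add(Rational(-7, 18), Mul(Rational(1, 48), F)))
Mul(Function('S')(N, G), C) = Mul(Add(Rational(-7, 18), Mul(Rational(1, 48), -59)), 38) = Mul(Add(Rational(-7, 18), Rational(-59, 48)), 38) = Mul(Rational(-233, 144), 38) = Rational(-4427, 72)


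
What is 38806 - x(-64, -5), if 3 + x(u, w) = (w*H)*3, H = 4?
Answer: 38869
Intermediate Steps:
x(u, w) = -3 + 12*w (x(u, w) = -3 + (w*4)*3 = -3 + (4*w)*3 = -3 + 12*w)
38806 - x(-64, -5) = 38806 - (-3 + 12*(-5)) = 38806 - (-3 - 60) = 38806 - 1*(-63) = 38806 + 63 = 38869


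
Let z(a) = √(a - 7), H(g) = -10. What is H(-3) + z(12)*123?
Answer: -10 + 123*√5 ≈ 265.04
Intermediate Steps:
z(a) = √(-7 + a)
H(-3) + z(12)*123 = -10 + √(-7 + 12)*123 = -10 + √5*123 = -10 + 123*√5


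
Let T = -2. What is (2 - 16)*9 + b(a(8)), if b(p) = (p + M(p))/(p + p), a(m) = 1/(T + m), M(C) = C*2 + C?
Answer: -124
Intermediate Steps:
M(C) = 3*C (M(C) = 2*C + C = 3*C)
a(m) = 1/(-2 + m)
b(p) = 2 (b(p) = (p + 3*p)/(p + p) = (4*p)/((2*p)) = (4*p)*(1/(2*p)) = 2)
(2 - 16)*9 + b(a(8)) = (2 - 16)*9 + 2 = -14*9 + 2 = -126 + 2 = -124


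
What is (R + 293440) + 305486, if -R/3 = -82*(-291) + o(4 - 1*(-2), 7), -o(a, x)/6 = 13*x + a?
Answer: 529086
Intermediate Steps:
o(a, x) = -78*x - 6*a (o(a, x) = -6*(13*x + a) = -6*(a + 13*x) = -78*x - 6*a)
R = -69840 (R = -3*(-82*(-291) + (-78*7 - 6*(4 - 1*(-2)))) = -3*(23862 + (-546 - 6*(4 + 2))) = -3*(23862 + (-546 - 6*6)) = -3*(23862 + (-546 - 36)) = -3*(23862 - 582) = -3*23280 = -69840)
(R + 293440) + 305486 = (-69840 + 293440) + 305486 = 223600 + 305486 = 529086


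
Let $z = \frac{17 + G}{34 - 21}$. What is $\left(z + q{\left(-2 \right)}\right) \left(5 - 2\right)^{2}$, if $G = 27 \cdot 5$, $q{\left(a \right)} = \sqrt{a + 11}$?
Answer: $\frac{1719}{13} \approx 132.23$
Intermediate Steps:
$q{\left(a \right)} = \sqrt{11 + a}$
$G = 135$
$z = \frac{152}{13}$ ($z = \frac{17 + 135}{34 - 21} = \frac{152}{13} \approx 11.692$)
$\left(z + q{\left(-2 \right)}\right) \left(5 - 2\right)^{2} = \left(\frac{152}{13} + \sqrt{11 - 2}\right) \left(5 - 2\right)^{2} = \left(\frac{152}{13} + \sqrt{9}\right) 3^{2} = \left(\frac{152}{13} + 3\right) 9 = \frac{191}{13} \cdot 9 = \frac{1719}{13}$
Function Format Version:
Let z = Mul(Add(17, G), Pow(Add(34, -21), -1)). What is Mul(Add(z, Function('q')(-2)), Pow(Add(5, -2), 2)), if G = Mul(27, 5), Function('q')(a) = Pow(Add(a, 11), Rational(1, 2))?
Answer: Rational(1719, 13) ≈ 132.23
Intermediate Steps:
Function('q')(a) = Pow(Add(11, a), Rational(1, 2))
G = 135
z = Rational(152, 13) (z = Mul(Add(17, 135), Pow(Add(34, -21), -1)) = Mul(152, Pow(13, -1)) = Mul(152, Rational(1, 13)) = Rational(152, 13) ≈ 11.692)
Mul(Add(z, Function('q')(-2)), Pow(Add(5, -2), 2)) = Mul(Add(Rational(152, 13), Pow(Add(11, -2), Rational(1, 2))), Pow(Add(5, -2), 2)) = Mul(Add(Rational(152, 13), Pow(9, Rational(1, 2))), Pow(3, 2)) = Mul(Add(Rational(152, 13), 3), 9) = Mul(Rational(191, 13), 9) = Rational(1719, 13)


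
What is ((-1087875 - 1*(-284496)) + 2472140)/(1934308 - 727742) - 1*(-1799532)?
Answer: 2171255795873/1206566 ≈ 1.7995e+6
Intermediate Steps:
((-1087875 - 1*(-284496)) + 2472140)/(1934308 - 727742) - 1*(-1799532) = ((-1087875 + 284496) + 2472140)/1206566 + 1799532 = (-803379 + 2472140)*(1/1206566) + 1799532 = 1668761*(1/1206566) + 1799532 = 1668761/1206566 + 1799532 = 2171255795873/1206566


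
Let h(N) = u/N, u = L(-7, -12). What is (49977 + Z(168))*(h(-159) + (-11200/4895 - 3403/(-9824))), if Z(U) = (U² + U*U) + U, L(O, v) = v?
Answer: -101397980689755/509737888 ≈ -1.9892e+5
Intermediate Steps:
u = -12
Z(U) = U + 2*U² (Z(U) = (U² + U²) + U = 2*U² + U = U + 2*U²)
h(N) = -12/N
(49977 + Z(168))*(h(-159) + (-11200/4895 - 3403/(-9824))) = (49977 + 168*(1 + 2*168))*(-12/(-159) + (-11200/4895 - 3403/(-9824))) = (49977 + 168*(1 + 336))*(-12*(-1/159) + (-11200*1/4895 - 3403*(-1/9824))) = (49977 + 168*337)*(4/53 + (-2240/979 + 3403/9824)) = (49977 + 56616)*(4/53 - 18674223/9617696) = 106593*(-951263035/509737888) = -101397980689755/509737888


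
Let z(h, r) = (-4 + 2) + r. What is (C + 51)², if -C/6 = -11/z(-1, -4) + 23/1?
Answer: 9604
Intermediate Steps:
z(h, r) = -2 + r
C = -149 (C = -6*(-11/(-2 - 4) + 23/1) = -6*(-11/(-6) + 23*1) = -6*(-11*(-⅙) + 23) = -6*(11/6 + 23) = -6*149/6 = -149)
(C + 51)² = (-149 + 51)² = (-98)² = 9604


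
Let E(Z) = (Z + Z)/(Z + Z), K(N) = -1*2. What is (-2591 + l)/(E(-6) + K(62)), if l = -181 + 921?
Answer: 1851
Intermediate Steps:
K(N) = -2
E(Z) = 1 (E(Z) = (2*Z)/((2*Z)) = (2*Z)*(1/(2*Z)) = 1)
l = 740
(-2591 + l)/(E(-6) + K(62)) = (-2591 + 740)/(1 - 2) = -1851/(-1) = -1851*(-1) = 1851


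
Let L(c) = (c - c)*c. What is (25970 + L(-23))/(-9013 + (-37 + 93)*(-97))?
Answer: -5194/2889 ≈ -1.7979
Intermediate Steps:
L(c) = 0 (L(c) = 0*c = 0)
(25970 + L(-23))/(-9013 + (-37 + 93)*(-97)) = (25970 + 0)/(-9013 + (-37 + 93)*(-97)) = 25970/(-9013 + 56*(-97)) = 25970/(-9013 - 5432) = 25970/(-14445) = 25970*(-1/14445) = -5194/2889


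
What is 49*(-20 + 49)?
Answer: 1421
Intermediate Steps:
49*(-20 + 49) = 49*29 = 1421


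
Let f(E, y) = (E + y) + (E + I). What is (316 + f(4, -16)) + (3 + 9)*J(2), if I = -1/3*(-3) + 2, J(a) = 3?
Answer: 347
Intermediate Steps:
I = 3 (I = -1*⅓*(-3) + 2 = -⅓*(-3) + 2 = 1 + 2 = 3)
f(E, y) = 3 + y + 2*E (f(E, y) = (E + y) + (E + 3) = (E + y) + (3 + E) = 3 + y + 2*E)
(316 + f(4, -16)) + (3 + 9)*J(2) = (316 + (3 - 16 + 2*4)) + (3 + 9)*3 = (316 + (3 - 16 + 8)) + 12*3 = (316 - 5) + 36 = 311 + 36 = 347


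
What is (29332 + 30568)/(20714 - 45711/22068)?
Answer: 146874800/50785649 ≈ 2.8921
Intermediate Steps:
(29332 + 30568)/(20714 - 45711/22068) = 59900/(20714 - 45711*1/22068) = 59900/(20714 - 5079/2452) = 59900/(50785649/2452) = 59900*(2452/50785649) = 146874800/50785649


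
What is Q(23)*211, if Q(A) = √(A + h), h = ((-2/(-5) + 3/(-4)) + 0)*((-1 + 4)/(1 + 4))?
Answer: 211*√2279/10 ≈ 1007.3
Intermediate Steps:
h = -21/100 (h = ((-2*(-⅕) + 3*(-¼)) + 0)*(3/5) = ((⅖ - ¾) + 0)*(3*(⅕)) = (-7/20 + 0)*(⅗) = -7/20*⅗ = -21/100 ≈ -0.21000)
Q(A) = √(-21/100 + A) (Q(A) = √(A - 21/100) = √(-21/100 + A))
Q(23)*211 = (√(-21 + 100*23)/10)*211 = (√(-21 + 2300)/10)*211 = (√2279/10)*211 = 211*√2279/10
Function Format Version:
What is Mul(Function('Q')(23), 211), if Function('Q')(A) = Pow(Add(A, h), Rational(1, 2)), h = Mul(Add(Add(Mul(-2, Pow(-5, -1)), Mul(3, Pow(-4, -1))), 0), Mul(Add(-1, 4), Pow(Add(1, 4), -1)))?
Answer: Mul(Rational(211, 10), Pow(2279, Rational(1, 2))) ≈ 1007.3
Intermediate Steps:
h = Rational(-21, 100) (h = Mul(Add(Add(Mul(-2, Rational(-1, 5)), Mul(3, Rational(-1, 4))), 0), Mul(3, Pow(5, -1))) = Mul(Add(Add(Rational(2, 5), Rational(-3, 4)), 0), Mul(3, Rational(1, 5))) = Mul(Add(Rational(-7, 20), 0), Rational(3, 5)) = Mul(Rational(-7, 20), Rational(3, 5)) = Rational(-21, 100) ≈ -0.21000)
Function('Q')(A) = Pow(Add(Rational(-21, 100), A), Rational(1, 2)) (Function('Q')(A) = Pow(Add(A, Rational(-21, 100)), Rational(1, 2)) = Pow(Add(Rational(-21, 100), A), Rational(1, 2)))
Mul(Function('Q')(23), 211) = Mul(Mul(Rational(1, 10), Pow(Add(-21, Mul(100, 23)), Rational(1, 2))), 211) = Mul(Mul(Rational(1, 10), Pow(Add(-21, 2300), Rational(1, 2))), 211) = Mul(Mul(Rational(1, 10), Pow(2279, Rational(1, 2))), 211) = Mul(Rational(211, 10), Pow(2279, Rational(1, 2)))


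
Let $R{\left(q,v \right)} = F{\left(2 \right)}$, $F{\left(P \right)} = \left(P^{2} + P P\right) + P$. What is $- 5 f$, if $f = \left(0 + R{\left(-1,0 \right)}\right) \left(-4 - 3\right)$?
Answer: $350$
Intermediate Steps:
$F{\left(P \right)} = P + 2 P^{2}$ ($F{\left(P \right)} = \left(P^{2} + P^{2}\right) + P = 2 P^{2} + P = P + 2 P^{2}$)
$R{\left(q,v \right)} = 10$ ($R{\left(q,v \right)} = 2 \left(1 + 2 \cdot 2\right) = 2 \left(1 + 4\right) = 2 \cdot 5 = 10$)
$f = -70$ ($f = \left(0 + 10\right) \left(-4 - 3\right) = 10 \left(-7\right) = -70$)
$- 5 f = \left(-5\right) \left(-70\right) = 350$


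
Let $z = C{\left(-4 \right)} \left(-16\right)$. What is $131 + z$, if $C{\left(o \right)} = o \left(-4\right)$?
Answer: $-125$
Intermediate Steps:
$C{\left(o \right)} = - 4 o$
$z = -256$ ($z = \left(-4\right) \left(-4\right) \left(-16\right) = 16 \left(-16\right) = -256$)
$131 + z = 131 - 256 = -125$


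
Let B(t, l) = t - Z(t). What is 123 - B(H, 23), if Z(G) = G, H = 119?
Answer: 123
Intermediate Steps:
B(t, l) = 0 (B(t, l) = t - t = 0)
123 - B(H, 23) = 123 - 1*0 = 123 + 0 = 123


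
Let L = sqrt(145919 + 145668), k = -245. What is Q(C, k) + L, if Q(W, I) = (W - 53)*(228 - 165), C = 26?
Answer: -1701 + sqrt(291587) ≈ -1161.0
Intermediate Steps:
Q(W, I) = -3339 + 63*W (Q(W, I) = (-53 + W)*63 = -3339 + 63*W)
L = sqrt(291587) ≈ 539.99
Q(C, k) + L = (-3339 + 63*26) + sqrt(291587) = (-3339 + 1638) + sqrt(291587) = -1701 + sqrt(291587)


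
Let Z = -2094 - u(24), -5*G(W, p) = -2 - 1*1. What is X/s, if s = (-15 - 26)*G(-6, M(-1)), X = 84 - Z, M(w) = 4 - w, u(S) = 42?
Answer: -3700/41 ≈ -90.244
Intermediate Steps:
G(W, p) = 3/5 (G(W, p) = -(-2 - 1*1)/5 = -(-2 - 1)/5 = -1/5*(-3) = 3/5)
Z = -2136 (Z = -2094 - 1*42 = -2094 - 42 = -2136)
X = 2220 (X = 84 - 1*(-2136) = 84 + 2136 = 2220)
s = -123/5 (s = (-15 - 26)*(3/5) = -41*3/5 = -123/5 ≈ -24.600)
X/s = 2220/(-123/5) = 2220*(-5/123) = -3700/41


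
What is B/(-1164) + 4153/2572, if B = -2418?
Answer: 921099/249484 ≈ 3.6920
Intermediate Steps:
B/(-1164) + 4153/2572 = -2418/(-1164) + 4153/2572 = -2418*(-1/1164) + 4153*(1/2572) = 403/194 + 4153/2572 = 921099/249484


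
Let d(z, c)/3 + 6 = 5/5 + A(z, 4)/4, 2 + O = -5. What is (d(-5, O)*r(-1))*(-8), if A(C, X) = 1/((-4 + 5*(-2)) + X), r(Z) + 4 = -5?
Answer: -5427/5 ≈ -1085.4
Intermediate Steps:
O = -7 (O = -2 - 5 = -7)
r(Z) = -9 (r(Z) = -4 - 5 = -9)
A(C, X) = 1/(-14 + X) (A(C, X) = 1/((-4 - 10) + X) = 1/(-14 + X))
d(z, c) = -603/40 (d(z, c) = -18 + 3*(5/5 + 1/((-14 + 4)*4)) = -18 + 3*(5*(⅕) + (¼)/(-10)) = -18 + 3*(1 - ⅒*¼) = -18 + 3*(1 - 1/40) = -18 + 3*(39/40) = -18 + 117/40 = -603/40)
(d(-5, O)*r(-1))*(-8) = -603/40*(-9)*(-8) = (5427/40)*(-8) = -5427/5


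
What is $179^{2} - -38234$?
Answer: $70275$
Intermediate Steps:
$179^{2} - -38234 = 32041 + 38234 = 70275$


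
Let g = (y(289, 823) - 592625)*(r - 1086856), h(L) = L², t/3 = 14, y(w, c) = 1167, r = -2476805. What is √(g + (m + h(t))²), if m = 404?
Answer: √2107760507962 ≈ 1.4518e+6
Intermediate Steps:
t = 42 (t = 3*14 = 42)
g = 2107755807738 (g = (1167 - 592625)*(-2476805 - 1086856) = -591458*(-3563661) = 2107755807738)
√(g + (m + h(t))²) = √(2107755807738 + (404 + 42²)²) = √(2107755807738 + (404 + 1764)²) = √(2107755807738 + 2168²) = √(2107755807738 + 4700224) = √2107760507962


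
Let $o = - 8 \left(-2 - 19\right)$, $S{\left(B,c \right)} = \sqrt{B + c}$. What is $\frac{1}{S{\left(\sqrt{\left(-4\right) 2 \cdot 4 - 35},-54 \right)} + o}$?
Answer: $\frac{1}{168 + \sqrt{-54 + i \sqrt{67}}} \approx 0.0059215 - 0.00025889 i$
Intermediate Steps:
$o = 168$ ($o = \left(-8\right) \left(-21\right) = 168$)
$\frac{1}{S{\left(\sqrt{\left(-4\right) 2 \cdot 4 - 35},-54 \right)} + o} = \frac{1}{\sqrt{\sqrt{\left(-4\right) 2 \cdot 4 - 35} - 54} + 168} = \frac{1}{\sqrt{\sqrt{\left(-8\right) 4 - 35} - 54} + 168} = \frac{1}{\sqrt{\sqrt{-32 - 35} - 54} + 168} = \frac{1}{\sqrt{\sqrt{-67} - 54} + 168} = \frac{1}{\sqrt{i \sqrt{67} - 54} + 168} = \frac{1}{\sqrt{-54 + i \sqrt{67}} + 168} = \frac{1}{168 + \sqrt{-54 + i \sqrt{67}}}$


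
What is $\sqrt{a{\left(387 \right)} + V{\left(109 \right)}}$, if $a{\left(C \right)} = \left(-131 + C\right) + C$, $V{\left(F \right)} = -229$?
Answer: $3 \sqrt{46} \approx 20.347$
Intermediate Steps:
$a{\left(C \right)} = -131 + 2 C$
$\sqrt{a{\left(387 \right)} + V{\left(109 \right)}} = \sqrt{\left(-131 + 2 \cdot 387\right) - 229} = \sqrt{\left(-131 + 774\right) - 229} = \sqrt{643 - 229} = \sqrt{414} = 3 \sqrt{46}$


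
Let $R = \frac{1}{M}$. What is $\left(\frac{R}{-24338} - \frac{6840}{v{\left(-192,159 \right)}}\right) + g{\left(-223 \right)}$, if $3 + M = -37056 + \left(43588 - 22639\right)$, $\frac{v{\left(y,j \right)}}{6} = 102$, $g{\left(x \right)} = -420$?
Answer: $- \frac{2873984369383}{6665448060} \approx -431.18$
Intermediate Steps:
$v{\left(y,j \right)} = 612$ ($v{\left(y,j \right)} = 6 \cdot 102 = 612$)
$M = -16110$ ($M = -3 + \left(-37056 + \left(43588 - 22639\right)\right) = -3 + \left(-37056 + 20949\right) = -3 - 16107 = -16110$)
$R = - \frac{1}{16110}$ ($R = \frac{1}{-16110} = - \frac{1}{16110} \approx -6.2073 \cdot 10^{-5}$)
$\left(\frac{R}{-24338} - \frac{6840}{v{\left(-192,159 \right)}}\right) + g{\left(-223 \right)} = \left(- \frac{1}{16110 \left(-24338\right)} - \frac{6840}{612}\right) - 420 = \left(\left(- \frac{1}{16110}\right) \left(- \frac{1}{24338}\right) - \frac{190}{17}\right) - 420 = \left(\frac{1}{392085180} - \frac{190}{17}\right) - 420 = - \frac{74496184183}{6665448060} - 420 = - \frac{2873984369383}{6665448060}$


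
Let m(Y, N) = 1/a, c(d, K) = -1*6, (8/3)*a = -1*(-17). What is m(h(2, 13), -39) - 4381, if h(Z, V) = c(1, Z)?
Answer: -223423/51 ≈ -4380.8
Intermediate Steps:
a = 51/8 (a = 3*(-1*(-17))/8 = (3/8)*17 = 51/8 ≈ 6.3750)
c(d, K) = -6
h(Z, V) = -6
m(Y, N) = 8/51 (m(Y, N) = 1/(51/8) = 8/51)
m(h(2, 13), -39) - 4381 = 8/51 - 4381 = -223423/51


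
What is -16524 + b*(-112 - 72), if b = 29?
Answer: -21860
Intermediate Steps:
-16524 + b*(-112 - 72) = -16524 + 29*(-112 - 72) = -16524 + 29*(-184) = -16524 - 5336 = -21860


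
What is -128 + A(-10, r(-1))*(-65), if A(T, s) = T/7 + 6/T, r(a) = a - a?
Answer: 27/7 ≈ 3.8571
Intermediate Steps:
r(a) = 0
A(T, s) = 6/T + T/7 (A(T, s) = T*(⅐) + 6/T = T/7 + 6/T = 6/T + T/7)
-128 + A(-10, r(-1))*(-65) = -128 + (6/(-10) + (⅐)*(-10))*(-65) = -128 + (6*(-⅒) - 10/7)*(-65) = -128 + (-⅗ - 10/7)*(-65) = -128 - 71/35*(-65) = -128 + 923/7 = 27/7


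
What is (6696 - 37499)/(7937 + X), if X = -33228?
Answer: 30803/25291 ≈ 1.2179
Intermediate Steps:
(6696 - 37499)/(7937 + X) = (6696 - 37499)/(7937 - 33228) = -30803/(-25291) = -30803*(-1/25291) = 30803/25291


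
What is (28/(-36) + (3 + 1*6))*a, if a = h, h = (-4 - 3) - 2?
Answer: -74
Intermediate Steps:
h = -9 (h = -7 - 2 = -9)
a = -9
(28/(-36) + (3 + 1*6))*a = (28/(-36) + (3 + 1*6))*(-9) = (28*(-1/36) + (3 + 6))*(-9) = (-7/9 + 9)*(-9) = (74/9)*(-9) = -74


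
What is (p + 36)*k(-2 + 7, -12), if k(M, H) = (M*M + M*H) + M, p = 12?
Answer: -1440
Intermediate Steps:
k(M, H) = M + M**2 + H*M (k(M, H) = (M**2 + H*M) + M = M + M**2 + H*M)
(p + 36)*k(-2 + 7, -12) = (12 + 36)*((-2 + 7)*(1 - 12 + (-2 + 7))) = 48*(5*(1 - 12 + 5)) = 48*(5*(-6)) = 48*(-30) = -1440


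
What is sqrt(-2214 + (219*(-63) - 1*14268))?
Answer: I*sqrt(30279) ≈ 174.01*I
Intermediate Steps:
sqrt(-2214 + (219*(-63) - 1*14268)) = sqrt(-2214 + (-13797 - 14268)) = sqrt(-2214 - 28065) = sqrt(-30279) = I*sqrt(30279)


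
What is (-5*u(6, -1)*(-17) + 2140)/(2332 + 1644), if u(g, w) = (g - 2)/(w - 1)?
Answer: 985/1988 ≈ 0.49547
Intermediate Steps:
u(g, w) = (-2 + g)/(-1 + w)
(-5*u(6, -1)*(-17) + 2140)/(2332 + 1644) = (-5*(-2 + 6)/(-1 - 1)*(-17) + 2140)/(2332 + 1644) = (-5*4/(-2)*(-17) + 2140)/3976 = (-(-5)*4/2*(-17) + 2140)*(1/3976) = (-5*(-2)*(-17) + 2140)*(1/3976) = (10*(-17) + 2140)*(1/3976) = (-170 + 2140)*(1/3976) = 1970*(1/3976) = 985/1988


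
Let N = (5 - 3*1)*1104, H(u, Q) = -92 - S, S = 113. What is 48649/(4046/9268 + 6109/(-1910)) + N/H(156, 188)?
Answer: -3154457066461/178973610 ≈ -17625.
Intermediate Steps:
H(u, Q) = -205 (H(u, Q) = -92 - 1*113 = -92 - 113 = -205)
N = 2208 (N = (5 - 3)*1104 = 2*1104 = 2208)
48649/(4046/9268 + 6109/(-1910)) + N/H(156, 188) = 48649/(4046/9268 + 6109/(-1910)) + 2208/(-205) = 48649/(4046*(1/9268) + 6109*(-1/1910)) + 2208*(-1/205) = 48649/(289/662 - 6109/1910) - 2208/205 = 48649/(-873042/316105) - 2208/205 = 48649*(-316105/873042) - 2208/205 = -15378192145/873042 - 2208/205 = -3154457066461/178973610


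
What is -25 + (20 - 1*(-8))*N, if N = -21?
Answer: -613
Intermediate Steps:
-25 + (20 - 1*(-8))*N = -25 + (20 - 1*(-8))*(-21) = -25 + (20 + 8)*(-21) = -25 + 28*(-21) = -25 - 588 = -613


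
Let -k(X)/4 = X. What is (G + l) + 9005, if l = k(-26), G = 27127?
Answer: 36236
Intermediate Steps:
k(X) = -4*X
l = 104 (l = -4*(-26) = 104)
(G + l) + 9005 = (27127 + 104) + 9005 = 27231 + 9005 = 36236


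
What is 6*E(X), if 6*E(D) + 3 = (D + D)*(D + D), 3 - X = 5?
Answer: 13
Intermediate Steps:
X = -2 (X = 3 - 1*5 = 3 - 5 = -2)
E(D) = -1/2 + 2*D**2/3 (E(D) = -1/2 + ((D + D)*(D + D))/6 = -1/2 + ((2*D)*(2*D))/6 = -1/2 + (4*D**2)/6 = -1/2 + 2*D**2/3)
6*E(X) = 6*(-1/2 + (2/3)*(-2)**2) = 6*(-1/2 + (2/3)*4) = 6*(-1/2 + 8/3) = 6*(13/6) = 13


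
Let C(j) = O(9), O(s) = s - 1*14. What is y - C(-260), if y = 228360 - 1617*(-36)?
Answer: 286577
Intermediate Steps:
O(s) = -14 + s (O(s) = s - 14 = -14 + s)
C(j) = -5 (C(j) = -14 + 9 = -5)
y = 286572 (y = 228360 + 58212 = 286572)
y - C(-260) = 286572 - 1*(-5) = 286572 + 5 = 286577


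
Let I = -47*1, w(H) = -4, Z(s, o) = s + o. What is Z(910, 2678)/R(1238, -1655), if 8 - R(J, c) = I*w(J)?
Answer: -299/15 ≈ -19.933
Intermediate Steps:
Z(s, o) = o + s
I = -47
R(J, c) = -180 (R(J, c) = 8 - (-47)*(-4) = 8 - 1*188 = 8 - 188 = -180)
Z(910, 2678)/R(1238, -1655) = (2678 + 910)/(-180) = 3588*(-1/180) = -299/15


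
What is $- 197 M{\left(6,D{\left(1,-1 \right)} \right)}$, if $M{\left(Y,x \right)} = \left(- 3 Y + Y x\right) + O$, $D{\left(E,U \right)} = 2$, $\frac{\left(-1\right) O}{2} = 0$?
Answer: $1182$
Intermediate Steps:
$O = 0$ ($O = \left(-2\right) 0 = 0$)
$M{\left(Y,x \right)} = - 3 Y + Y x$ ($M{\left(Y,x \right)} = \left(- 3 Y + Y x\right) + 0 = - 3 Y + Y x$)
$- 197 M{\left(6,D{\left(1,-1 \right)} \right)} = - 197 \cdot 6 \left(-3 + 2\right) = - 197 \cdot 6 \left(-1\right) = \left(-197\right) \left(-6\right) = 1182$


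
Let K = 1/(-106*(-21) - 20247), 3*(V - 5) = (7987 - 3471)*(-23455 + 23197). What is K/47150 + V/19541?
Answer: -329995013265191/16603795221150 ≈ -19.875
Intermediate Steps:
V = -388371 (V = 5 + ((7987 - 3471)*(-23455 + 23197))/3 = 5 + (4516*(-258))/3 = 5 + (⅓)*(-1165128) = 5 - 388376 = -388371)
K = -1/18021 (K = 1/(2226 - 20247) = 1/(-18021) = -1/18021 ≈ -5.5491e-5)
K/47150 + V/19541 = -1/18021/47150 - 388371/19541 = -1/18021*1/47150 - 388371*1/19541 = -1/849690150 - 388371/19541 = -329995013265191/16603795221150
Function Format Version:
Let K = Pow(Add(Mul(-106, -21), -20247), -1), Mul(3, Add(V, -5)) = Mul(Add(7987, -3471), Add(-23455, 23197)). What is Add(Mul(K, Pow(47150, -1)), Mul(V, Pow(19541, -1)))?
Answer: Rational(-329995013265191, 16603795221150) ≈ -19.875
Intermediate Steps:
V = -388371 (V = Add(5, Mul(Rational(1, 3), Mul(Add(7987, -3471), Add(-23455, 23197)))) = Add(5, Mul(Rational(1, 3), Mul(4516, -258))) = Add(5, Mul(Rational(1, 3), -1165128)) = Add(5, -388376) = -388371)
K = Rational(-1, 18021) (K = Pow(Add(2226, -20247), -1) = Pow(-18021, -1) = Rational(-1, 18021) ≈ -5.5491e-5)
Add(Mul(K, Pow(47150, -1)), Mul(V, Pow(19541, -1))) = Add(Mul(Rational(-1, 18021), Pow(47150, -1)), Mul(-388371, Pow(19541, -1))) = Add(Mul(Rational(-1, 18021), Rational(1, 47150)), Mul(-388371, Rational(1, 19541))) = Add(Rational(-1, 849690150), Rational(-388371, 19541)) = Rational(-329995013265191, 16603795221150)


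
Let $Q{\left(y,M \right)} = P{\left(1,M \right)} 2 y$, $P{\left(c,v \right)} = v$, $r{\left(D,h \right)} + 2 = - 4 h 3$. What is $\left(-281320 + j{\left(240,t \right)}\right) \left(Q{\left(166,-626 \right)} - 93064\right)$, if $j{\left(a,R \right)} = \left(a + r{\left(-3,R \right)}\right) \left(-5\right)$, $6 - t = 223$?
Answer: $88923794880$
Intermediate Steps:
$r{\left(D,h \right)} = -2 - 12 h$ ($r{\left(D,h \right)} = -2 + - 4 h 3 = -2 - 12 h$)
$t = -217$ ($t = 6 - 223 = -217$)
$j{\left(a,R \right)} = 10 - 5 a + 60 R$ ($j{\left(a,R \right)} = \left(a - \left(2 + 12 R\right)\right) \left(-5\right) = \left(-2 + a - 12 R\right) \left(-5\right) = 10 - 5 a + 60 R$)
$Q{\left(y,M \right)} = 2 M y$ ($Q{\left(y,M \right)} = M 2 y = 2 M y$)
$\left(-281320 + j{\left(240,t \right)}\right) \left(Q{\left(166,-626 \right)} - 93064\right) = \left(-281320 + \left(10 - 1200 + 60 \left(-217\right)\right)\right) \left(2 \left(-626\right) 166 - 93064\right) = \left(-281320 - 14210\right) \left(-207832 - 93064\right) = \left(-281320 - 14210\right) \left(-300896\right) = \left(-295530\right) \left(-300896\right) = 88923794880$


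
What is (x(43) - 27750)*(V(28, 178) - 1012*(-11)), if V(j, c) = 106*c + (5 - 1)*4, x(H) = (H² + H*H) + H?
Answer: -720654144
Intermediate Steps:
x(H) = H + 2*H² (x(H) = (H² + H²) + H = 2*H² + H = H + 2*H²)
V(j, c) = 16 + 106*c (V(j, c) = 106*c + 4*4 = 106*c + 16 = 16 + 106*c)
(x(43) - 27750)*(V(28, 178) - 1012*(-11)) = (43*(1 + 2*43) - 27750)*((16 + 106*178) - 1012*(-11)) = (43*(1 + 86) - 27750)*((16 + 18868) + 11132) = (43*87 - 27750)*(18884 + 11132) = (3741 - 27750)*30016 = -24009*30016 = -720654144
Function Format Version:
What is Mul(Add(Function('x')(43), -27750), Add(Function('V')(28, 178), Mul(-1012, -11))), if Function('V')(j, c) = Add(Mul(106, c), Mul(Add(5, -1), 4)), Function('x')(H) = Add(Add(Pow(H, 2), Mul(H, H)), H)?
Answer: -720654144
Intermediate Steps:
Function('x')(H) = Add(H, Mul(2, Pow(H, 2))) (Function('x')(H) = Add(Add(Pow(H, 2), Pow(H, 2)), H) = Add(Mul(2, Pow(H, 2)), H) = Add(H, Mul(2, Pow(H, 2))))
Function('V')(j, c) = Add(16, Mul(106, c)) (Function('V')(j, c) = Add(Mul(106, c), Mul(4, 4)) = Add(Mul(106, c), 16) = Add(16, Mul(106, c)))
Mul(Add(Function('x')(43), -27750), Add(Function('V')(28, 178), Mul(-1012, -11))) = Mul(Add(Mul(43, Add(1, Mul(2, 43))), -27750), Add(Add(16, Mul(106, 178)), Mul(-1012, -11))) = Mul(Add(Mul(43, Add(1, 86)), -27750), Add(Add(16, 18868), 11132)) = Mul(Add(Mul(43, 87), -27750), Add(18884, 11132)) = Mul(Add(3741, -27750), 30016) = Mul(-24009, 30016) = -720654144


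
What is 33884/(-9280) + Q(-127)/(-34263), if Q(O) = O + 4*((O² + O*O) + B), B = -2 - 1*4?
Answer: -589245793/79490160 ≈ -7.4128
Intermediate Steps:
B = -6 (B = -2 - 4 = -6)
Q(O) = -24 + O + 8*O² (Q(O) = O + 4*((O² + O*O) - 6) = O + 4*((O² + O²) - 6) = O + 4*(2*O² - 6) = O + 4*(-6 + 2*O²) = O + (-24 + 8*O²) = -24 + O + 8*O²)
33884/(-9280) + Q(-127)/(-34263) = 33884/(-9280) + (-24 - 127 + 8*(-127)²)/(-34263) = 33884*(-1/9280) + (-24 - 127 + 8*16129)*(-1/34263) = -8471/2320 + (-24 - 127 + 129032)*(-1/34263) = -8471/2320 + 128881*(-1/34263) = -8471/2320 - 128881/34263 = -589245793/79490160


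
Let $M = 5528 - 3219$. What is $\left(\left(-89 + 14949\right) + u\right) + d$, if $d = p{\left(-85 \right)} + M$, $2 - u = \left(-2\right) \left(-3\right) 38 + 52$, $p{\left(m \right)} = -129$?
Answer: $16762$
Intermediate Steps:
$M = 2309$ ($M = 5528 - 3219 = 2309$)
$u = -278$ ($u = 2 - \left(\left(-2\right) \left(-3\right) 38 + 52\right) = 2 - \left(6 \cdot 38 + 52\right) = 2 - \left(228 + 52\right) = 2 - 280 = -278$)
$d = 2180$ ($d = -129 + 2309 = 2180$)
$\left(\left(-89 + 14949\right) + u\right) + d = \left(\left(-89 + 14949\right) - 278\right) + 2180 = \left(14860 - 278\right) + 2180 = 14582 + 2180 = 16762$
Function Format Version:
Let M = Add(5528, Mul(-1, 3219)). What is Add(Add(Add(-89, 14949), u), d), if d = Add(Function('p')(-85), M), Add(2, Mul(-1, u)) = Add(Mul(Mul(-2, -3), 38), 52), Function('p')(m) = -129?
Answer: 16762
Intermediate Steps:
M = 2309 (M = Add(5528, -3219) = 2309)
u = -278 (u = Add(2, Mul(-1, Add(Mul(Mul(-2, -3), 38), 52))) = Add(2, Mul(-1, Add(Mul(6, 38), 52))) = Add(2, Mul(-1, Add(228, 52))) = Add(2, Mul(-1, 280)) = Add(2, -280) = -278)
d = 2180 (d = Add(-129, 2309) = 2180)
Add(Add(Add(-89, 14949), u), d) = Add(Add(Add(-89, 14949), -278), 2180) = Add(Add(14860, -278), 2180) = Add(14582, 2180) = 16762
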